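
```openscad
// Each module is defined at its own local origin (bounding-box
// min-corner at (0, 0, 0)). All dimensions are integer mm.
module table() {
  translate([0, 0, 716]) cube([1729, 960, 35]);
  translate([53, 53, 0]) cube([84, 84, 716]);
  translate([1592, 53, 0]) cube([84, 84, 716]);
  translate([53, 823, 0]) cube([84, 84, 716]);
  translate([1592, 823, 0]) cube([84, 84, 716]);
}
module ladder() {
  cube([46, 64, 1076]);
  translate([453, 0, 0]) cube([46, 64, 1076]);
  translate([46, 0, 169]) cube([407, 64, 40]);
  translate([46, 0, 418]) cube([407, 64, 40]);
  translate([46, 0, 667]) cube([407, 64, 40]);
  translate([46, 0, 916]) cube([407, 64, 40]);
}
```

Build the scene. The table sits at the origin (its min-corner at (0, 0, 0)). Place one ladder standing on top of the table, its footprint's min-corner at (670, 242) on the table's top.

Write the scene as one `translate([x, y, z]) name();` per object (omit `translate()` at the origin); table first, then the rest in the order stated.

table();
translate([670, 242, 751]) ladder();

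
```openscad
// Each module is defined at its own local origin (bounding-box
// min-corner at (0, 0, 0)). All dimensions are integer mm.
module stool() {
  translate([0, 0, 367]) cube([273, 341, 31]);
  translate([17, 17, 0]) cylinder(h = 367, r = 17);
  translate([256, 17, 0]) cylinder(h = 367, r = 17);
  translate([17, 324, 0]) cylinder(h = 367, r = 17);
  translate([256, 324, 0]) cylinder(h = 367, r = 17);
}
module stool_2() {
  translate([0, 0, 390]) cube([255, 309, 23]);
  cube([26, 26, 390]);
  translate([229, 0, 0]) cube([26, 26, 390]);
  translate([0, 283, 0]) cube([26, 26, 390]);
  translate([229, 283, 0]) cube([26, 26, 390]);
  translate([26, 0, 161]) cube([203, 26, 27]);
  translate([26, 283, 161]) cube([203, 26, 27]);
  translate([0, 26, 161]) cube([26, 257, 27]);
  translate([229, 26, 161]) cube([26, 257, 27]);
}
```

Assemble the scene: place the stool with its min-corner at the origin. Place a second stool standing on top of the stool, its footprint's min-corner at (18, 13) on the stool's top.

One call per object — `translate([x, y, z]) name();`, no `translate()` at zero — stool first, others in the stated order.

stool();
translate([18, 13, 398]) stool_2();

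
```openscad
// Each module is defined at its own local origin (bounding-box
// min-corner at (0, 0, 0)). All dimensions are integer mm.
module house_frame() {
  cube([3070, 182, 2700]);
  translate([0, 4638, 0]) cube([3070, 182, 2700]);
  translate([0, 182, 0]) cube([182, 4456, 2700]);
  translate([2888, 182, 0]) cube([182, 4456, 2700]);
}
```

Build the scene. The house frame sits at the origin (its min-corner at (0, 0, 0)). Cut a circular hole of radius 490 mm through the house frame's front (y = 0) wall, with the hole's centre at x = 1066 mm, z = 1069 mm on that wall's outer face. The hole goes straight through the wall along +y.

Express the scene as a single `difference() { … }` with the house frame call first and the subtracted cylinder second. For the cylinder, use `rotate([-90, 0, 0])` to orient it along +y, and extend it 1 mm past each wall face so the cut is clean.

difference() {
  house_frame();
  translate([1066, -1, 1069]) rotate([-90, 0, 0]) cylinder(h = 184, r = 490);
}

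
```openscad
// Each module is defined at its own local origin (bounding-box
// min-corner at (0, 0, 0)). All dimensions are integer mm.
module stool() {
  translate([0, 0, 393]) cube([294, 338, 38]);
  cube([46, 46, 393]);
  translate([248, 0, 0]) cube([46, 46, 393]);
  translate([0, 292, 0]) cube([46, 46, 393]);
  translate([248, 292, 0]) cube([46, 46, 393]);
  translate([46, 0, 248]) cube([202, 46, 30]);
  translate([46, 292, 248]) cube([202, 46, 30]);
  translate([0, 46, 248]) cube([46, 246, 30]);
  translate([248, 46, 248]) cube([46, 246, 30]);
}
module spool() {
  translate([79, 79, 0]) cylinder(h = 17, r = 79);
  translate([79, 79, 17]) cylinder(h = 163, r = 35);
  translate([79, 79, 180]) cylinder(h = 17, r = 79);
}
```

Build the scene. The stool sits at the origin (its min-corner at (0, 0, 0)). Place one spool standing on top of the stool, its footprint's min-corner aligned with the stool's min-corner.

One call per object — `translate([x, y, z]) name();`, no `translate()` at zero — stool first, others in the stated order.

stool();
translate([0, 0, 431]) spool();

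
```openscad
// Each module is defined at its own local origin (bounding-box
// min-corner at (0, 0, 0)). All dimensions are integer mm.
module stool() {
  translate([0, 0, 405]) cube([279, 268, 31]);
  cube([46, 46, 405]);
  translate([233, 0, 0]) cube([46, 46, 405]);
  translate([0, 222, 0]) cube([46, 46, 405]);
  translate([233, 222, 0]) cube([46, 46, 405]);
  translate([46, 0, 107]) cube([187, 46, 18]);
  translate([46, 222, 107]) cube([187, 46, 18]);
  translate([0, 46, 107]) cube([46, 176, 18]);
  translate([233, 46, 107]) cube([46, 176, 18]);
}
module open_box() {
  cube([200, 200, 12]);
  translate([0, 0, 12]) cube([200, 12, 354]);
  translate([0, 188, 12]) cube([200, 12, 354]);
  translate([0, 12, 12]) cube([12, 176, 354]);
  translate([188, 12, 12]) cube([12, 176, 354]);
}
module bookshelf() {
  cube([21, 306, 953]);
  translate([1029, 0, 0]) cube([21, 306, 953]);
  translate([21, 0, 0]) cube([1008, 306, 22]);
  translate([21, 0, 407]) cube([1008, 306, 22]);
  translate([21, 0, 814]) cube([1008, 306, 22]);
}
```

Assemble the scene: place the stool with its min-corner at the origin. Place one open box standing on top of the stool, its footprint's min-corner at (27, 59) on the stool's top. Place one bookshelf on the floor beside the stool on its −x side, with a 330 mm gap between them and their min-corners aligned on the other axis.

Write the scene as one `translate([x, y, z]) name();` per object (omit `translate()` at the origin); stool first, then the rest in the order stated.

stool();
translate([27, 59, 436]) open_box();
translate([-1380, 0, 0]) bookshelf();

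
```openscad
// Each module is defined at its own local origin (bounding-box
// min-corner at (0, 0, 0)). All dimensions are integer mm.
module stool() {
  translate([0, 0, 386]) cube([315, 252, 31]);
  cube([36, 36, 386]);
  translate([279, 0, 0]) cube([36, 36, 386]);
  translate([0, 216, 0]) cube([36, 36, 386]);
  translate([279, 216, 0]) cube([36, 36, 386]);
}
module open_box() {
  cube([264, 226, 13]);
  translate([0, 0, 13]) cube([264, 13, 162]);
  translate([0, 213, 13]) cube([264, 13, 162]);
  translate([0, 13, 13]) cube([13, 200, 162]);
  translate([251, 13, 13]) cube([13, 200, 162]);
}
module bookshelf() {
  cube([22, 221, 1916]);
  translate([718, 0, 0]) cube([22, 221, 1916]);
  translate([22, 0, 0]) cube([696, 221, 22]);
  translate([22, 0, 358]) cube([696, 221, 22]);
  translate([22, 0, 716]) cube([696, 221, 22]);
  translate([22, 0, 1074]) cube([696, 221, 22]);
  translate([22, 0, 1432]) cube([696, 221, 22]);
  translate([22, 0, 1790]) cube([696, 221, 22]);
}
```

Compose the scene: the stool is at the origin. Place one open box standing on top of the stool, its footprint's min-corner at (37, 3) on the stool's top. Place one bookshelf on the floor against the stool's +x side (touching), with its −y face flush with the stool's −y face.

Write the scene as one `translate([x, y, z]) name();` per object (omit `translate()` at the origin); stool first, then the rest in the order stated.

stool();
translate([37, 3, 417]) open_box();
translate([315, 0, 0]) bookshelf();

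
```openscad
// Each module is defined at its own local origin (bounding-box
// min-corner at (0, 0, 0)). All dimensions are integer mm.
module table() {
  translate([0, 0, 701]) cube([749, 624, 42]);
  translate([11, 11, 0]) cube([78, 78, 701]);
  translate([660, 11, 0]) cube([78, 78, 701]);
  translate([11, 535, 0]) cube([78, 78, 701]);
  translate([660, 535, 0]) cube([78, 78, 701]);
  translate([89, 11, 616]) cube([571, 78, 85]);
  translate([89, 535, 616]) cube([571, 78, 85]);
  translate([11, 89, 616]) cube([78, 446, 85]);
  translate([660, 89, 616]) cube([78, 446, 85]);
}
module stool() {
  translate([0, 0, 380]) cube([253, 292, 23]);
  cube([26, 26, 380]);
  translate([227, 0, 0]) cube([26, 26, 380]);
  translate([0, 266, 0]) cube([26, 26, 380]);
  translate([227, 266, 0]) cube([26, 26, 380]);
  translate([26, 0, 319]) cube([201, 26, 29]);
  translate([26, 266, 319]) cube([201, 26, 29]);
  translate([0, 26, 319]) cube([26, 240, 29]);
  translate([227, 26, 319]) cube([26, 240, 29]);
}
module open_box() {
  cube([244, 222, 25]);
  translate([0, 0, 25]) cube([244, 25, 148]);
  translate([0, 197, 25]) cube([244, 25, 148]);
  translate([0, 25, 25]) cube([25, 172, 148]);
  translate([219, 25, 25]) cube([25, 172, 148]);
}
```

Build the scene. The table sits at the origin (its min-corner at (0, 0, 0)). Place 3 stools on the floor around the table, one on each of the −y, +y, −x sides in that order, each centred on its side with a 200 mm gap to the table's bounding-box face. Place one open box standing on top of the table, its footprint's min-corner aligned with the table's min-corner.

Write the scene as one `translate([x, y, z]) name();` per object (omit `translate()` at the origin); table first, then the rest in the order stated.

table();
translate([248, -492, 0]) stool();
translate([248, 824, 0]) stool();
translate([-453, 166, 0]) stool();
translate([0, 0, 743]) open_box();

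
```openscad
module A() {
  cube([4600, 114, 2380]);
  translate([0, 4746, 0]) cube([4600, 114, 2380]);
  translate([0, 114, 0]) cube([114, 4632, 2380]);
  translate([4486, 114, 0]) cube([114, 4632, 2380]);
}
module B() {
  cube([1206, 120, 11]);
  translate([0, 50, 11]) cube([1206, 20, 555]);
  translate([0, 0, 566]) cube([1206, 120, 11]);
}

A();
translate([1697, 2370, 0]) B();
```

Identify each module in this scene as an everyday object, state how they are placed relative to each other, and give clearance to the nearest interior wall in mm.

Clearances: x = 1583, y = 2256; minimum 1583 mm.

A is a house frame. B is an I-beam. The I-beam sits inside the house frame, centred. The clearance to the nearest interior wall is 1583 mm.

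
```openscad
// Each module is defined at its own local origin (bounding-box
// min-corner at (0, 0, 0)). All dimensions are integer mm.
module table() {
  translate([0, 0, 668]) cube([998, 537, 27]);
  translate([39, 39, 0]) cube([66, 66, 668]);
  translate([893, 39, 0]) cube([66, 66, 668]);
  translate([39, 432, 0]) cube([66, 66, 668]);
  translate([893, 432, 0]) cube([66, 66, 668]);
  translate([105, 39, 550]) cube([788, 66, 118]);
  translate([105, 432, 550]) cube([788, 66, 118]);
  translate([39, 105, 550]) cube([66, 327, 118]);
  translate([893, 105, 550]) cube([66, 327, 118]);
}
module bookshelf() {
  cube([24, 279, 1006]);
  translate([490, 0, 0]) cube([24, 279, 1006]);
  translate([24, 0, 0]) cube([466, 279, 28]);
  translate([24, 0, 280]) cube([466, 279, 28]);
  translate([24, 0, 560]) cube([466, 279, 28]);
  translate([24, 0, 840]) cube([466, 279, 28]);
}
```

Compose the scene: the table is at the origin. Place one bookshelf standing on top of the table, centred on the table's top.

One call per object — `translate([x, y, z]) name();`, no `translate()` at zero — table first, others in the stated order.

table();
translate([242, 129, 695]) bookshelf();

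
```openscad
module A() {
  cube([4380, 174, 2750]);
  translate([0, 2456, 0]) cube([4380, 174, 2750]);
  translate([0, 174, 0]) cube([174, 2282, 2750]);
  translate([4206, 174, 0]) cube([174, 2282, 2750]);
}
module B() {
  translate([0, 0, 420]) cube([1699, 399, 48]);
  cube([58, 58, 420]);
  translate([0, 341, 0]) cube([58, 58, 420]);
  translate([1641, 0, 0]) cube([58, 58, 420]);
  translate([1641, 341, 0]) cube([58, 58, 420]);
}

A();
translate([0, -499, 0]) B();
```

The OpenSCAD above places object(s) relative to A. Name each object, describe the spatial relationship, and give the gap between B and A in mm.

A is a house frame. B is a bench. The bench is on the floor beside the house frame on its −y side. The gap between the bench and the house frame is 100 mm.

The bench's nearest face is 100 mm from the house frame's −y face.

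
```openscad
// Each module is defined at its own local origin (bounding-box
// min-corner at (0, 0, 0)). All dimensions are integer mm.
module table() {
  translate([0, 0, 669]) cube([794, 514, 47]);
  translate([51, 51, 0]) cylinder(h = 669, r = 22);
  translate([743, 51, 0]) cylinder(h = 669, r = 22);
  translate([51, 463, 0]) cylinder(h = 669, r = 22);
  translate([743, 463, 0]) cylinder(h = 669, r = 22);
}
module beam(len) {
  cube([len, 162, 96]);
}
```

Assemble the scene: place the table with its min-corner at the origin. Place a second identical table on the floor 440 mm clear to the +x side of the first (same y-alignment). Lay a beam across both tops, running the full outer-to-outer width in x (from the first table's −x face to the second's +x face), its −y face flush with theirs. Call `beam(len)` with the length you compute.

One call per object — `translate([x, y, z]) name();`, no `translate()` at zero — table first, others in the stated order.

table();
translate([1234, 0, 0]) table();
translate([0, 0, 716]) beam(2028);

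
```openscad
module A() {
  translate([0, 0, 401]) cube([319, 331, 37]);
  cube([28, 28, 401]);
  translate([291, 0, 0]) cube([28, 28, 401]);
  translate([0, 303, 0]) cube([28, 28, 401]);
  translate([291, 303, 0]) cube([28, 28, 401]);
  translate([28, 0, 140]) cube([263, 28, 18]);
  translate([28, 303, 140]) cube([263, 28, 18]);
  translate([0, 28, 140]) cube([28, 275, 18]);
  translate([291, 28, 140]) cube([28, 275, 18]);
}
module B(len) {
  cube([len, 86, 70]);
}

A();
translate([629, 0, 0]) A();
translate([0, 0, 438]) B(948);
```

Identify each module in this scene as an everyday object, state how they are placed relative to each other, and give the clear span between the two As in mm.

A is a stool. B is a beam. A beam spans the tops of two stools. The clear span between the two stools is 310 mm.

Second stool starts at x = 629; first ends at x = 319; clear span = 629 − 319 = 310 mm.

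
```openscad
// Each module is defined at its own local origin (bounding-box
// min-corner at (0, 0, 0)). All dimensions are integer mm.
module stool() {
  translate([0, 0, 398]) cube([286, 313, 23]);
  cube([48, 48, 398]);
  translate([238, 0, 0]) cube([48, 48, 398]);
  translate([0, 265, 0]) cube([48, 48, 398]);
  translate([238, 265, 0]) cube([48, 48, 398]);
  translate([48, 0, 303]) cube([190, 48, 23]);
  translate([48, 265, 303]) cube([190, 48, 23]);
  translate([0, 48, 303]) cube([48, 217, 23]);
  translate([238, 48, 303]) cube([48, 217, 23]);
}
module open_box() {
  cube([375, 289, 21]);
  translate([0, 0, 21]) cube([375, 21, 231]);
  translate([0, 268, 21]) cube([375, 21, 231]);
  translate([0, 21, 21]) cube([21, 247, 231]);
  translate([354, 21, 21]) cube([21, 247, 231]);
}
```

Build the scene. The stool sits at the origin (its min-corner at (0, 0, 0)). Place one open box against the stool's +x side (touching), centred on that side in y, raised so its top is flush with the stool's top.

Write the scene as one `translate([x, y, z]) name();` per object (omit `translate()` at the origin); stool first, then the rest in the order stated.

stool();
translate([286, 12, 169]) open_box();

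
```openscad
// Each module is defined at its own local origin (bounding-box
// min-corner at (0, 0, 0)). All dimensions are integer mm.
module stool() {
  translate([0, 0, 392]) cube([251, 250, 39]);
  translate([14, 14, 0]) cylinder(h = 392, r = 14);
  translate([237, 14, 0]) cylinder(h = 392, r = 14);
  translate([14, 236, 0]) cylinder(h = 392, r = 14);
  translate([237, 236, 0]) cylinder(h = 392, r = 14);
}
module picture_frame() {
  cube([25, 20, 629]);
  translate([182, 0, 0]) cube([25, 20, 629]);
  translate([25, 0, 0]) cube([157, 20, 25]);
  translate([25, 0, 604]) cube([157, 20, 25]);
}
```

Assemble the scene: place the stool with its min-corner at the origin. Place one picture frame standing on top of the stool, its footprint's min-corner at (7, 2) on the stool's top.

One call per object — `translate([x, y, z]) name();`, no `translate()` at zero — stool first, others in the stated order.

stool();
translate([7, 2, 431]) picture_frame();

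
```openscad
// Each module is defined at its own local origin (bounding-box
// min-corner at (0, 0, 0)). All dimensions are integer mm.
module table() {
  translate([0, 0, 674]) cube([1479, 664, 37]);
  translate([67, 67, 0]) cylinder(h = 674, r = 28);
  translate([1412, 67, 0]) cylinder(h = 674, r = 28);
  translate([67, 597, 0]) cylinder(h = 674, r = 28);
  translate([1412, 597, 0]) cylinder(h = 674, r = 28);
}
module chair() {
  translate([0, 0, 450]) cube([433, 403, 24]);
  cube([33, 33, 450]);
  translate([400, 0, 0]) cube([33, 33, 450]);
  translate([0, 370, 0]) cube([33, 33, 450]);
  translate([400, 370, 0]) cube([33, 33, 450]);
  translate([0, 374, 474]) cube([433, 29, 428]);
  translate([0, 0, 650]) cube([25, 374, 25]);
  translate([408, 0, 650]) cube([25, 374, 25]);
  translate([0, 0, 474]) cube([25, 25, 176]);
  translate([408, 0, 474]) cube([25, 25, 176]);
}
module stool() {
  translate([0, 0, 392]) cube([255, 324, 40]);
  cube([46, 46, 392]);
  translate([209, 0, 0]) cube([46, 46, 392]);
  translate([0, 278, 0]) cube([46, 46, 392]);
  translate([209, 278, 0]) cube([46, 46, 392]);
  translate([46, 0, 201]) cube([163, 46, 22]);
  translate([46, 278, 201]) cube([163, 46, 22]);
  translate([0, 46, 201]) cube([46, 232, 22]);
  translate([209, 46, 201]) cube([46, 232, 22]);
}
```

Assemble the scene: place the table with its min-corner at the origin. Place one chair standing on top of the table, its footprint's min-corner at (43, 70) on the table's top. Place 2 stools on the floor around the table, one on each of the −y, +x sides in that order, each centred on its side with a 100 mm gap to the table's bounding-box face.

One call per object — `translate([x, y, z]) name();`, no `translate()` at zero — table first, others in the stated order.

table();
translate([43, 70, 711]) chair();
translate([612, -424, 0]) stool();
translate([1579, 170, 0]) stool();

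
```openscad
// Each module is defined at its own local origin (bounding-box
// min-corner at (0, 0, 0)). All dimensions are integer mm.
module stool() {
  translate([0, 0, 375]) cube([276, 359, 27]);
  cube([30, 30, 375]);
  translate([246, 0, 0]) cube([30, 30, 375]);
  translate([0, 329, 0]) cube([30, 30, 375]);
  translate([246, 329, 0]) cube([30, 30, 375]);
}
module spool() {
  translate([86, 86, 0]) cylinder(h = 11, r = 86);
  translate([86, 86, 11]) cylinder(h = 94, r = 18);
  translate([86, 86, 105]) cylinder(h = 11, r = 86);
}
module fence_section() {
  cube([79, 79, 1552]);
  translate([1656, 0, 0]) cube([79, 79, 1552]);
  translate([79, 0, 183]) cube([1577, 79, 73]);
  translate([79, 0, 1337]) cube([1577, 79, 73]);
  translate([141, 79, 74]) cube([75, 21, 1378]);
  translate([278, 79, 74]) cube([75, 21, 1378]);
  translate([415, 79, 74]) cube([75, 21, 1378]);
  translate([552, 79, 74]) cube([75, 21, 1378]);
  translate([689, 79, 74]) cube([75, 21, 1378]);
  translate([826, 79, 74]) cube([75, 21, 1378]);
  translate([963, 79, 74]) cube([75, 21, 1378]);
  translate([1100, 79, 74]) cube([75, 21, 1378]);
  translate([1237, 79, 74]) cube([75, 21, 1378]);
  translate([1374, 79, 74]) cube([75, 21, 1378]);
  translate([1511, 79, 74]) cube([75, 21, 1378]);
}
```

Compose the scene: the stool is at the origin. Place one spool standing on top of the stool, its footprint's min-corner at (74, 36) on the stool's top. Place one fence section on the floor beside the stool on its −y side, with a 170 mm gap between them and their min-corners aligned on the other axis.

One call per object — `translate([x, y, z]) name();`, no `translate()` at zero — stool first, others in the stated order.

stool();
translate([74, 36, 402]) spool();
translate([0, -270, 0]) fence_section();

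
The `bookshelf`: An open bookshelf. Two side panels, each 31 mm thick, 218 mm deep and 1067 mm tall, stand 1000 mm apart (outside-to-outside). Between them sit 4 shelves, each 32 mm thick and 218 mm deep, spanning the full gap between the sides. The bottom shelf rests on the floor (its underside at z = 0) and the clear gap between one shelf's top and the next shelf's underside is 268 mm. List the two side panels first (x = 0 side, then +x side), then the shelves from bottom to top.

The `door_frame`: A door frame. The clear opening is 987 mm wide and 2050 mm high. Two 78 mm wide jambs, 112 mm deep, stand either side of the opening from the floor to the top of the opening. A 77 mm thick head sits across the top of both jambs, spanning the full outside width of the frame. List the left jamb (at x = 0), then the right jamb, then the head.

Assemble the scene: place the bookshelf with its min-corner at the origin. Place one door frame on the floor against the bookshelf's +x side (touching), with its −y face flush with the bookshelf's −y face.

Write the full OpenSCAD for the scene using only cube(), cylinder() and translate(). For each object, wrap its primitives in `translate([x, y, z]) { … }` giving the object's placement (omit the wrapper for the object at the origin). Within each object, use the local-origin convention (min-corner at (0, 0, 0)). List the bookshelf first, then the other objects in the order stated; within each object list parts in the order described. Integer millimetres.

cube([31, 218, 1067]);
translate([969, 0, 0]) cube([31, 218, 1067]);
translate([31, 0, 0]) cube([938, 218, 32]);
translate([31, 0, 300]) cube([938, 218, 32]);
translate([31, 0, 600]) cube([938, 218, 32]);
translate([31, 0, 900]) cube([938, 218, 32]);
translate([1000, 0, 0]) {
  cube([78, 112, 2050]);
  translate([1065, 0, 0]) cube([78, 112, 2050]);
  translate([0, 0, 2050]) cube([1143, 112, 77]);
}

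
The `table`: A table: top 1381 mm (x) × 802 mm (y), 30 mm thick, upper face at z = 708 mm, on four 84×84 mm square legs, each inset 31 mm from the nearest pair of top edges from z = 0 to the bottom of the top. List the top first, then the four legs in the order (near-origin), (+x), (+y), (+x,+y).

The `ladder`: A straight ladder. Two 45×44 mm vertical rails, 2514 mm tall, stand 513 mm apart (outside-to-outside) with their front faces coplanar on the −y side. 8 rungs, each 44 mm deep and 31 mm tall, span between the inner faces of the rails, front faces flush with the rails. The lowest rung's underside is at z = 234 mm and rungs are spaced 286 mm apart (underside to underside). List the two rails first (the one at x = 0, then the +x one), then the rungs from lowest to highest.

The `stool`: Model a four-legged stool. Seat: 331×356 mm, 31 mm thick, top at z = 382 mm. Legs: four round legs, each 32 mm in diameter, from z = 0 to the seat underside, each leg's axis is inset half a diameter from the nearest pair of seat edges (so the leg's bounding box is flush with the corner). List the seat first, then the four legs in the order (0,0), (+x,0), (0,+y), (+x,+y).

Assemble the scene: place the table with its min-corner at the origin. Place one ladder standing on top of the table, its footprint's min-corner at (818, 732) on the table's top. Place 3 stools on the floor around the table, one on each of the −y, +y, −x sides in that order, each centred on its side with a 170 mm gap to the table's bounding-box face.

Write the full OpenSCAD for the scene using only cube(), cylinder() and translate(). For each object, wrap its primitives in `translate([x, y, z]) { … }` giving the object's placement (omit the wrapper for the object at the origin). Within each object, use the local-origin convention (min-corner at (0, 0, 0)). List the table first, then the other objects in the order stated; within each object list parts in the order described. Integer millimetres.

translate([0, 0, 678]) cube([1381, 802, 30]);
translate([31, 31, 0]) cube([84, 84, 678]);
translate([1266, 31, 0]) cube([84, 84, 678]);
translate([31, 687, 0]) cube([84, 84, 678]);
translate([1266, 687, 0]) cube([84, 84, 678]);
translate([818, 732, 708]) {
  cube([45, 44, 2514]);
  translate([468, 0, 0]) cube([45, 44, 2514]);
  translate([45, 0, 234]) cube([423, 44, 31]);
  translate([45, 0, 520]) cube([423, 44, 31]);
  translate([45, 0, 806]) cube([423, 44, 31]);
  translate([45, 0, 1092]) cube([423, 44, 31]);
  translate([45, 0, 1378]) cube([423, 44, 31]);
  translate([45, 0, 1664]) cube([423, 44, 31]);
  translate([45, 0, 1950]) cube([423, 44, 31]);
  translate([45, 0, 2236]) cube([423, 44, 31]);
}
translate([525, -526, 0]) {
  translate([0, 0, 351]) cube([331, 356, 31]);
  translate([16, 16, 0]) cylinder(h = 351, r = 16);
  translate([315, 16, 0]) cylinder(h = 351, r = 16);
  translate([16, 340, 0]) cylinder(h = 351, r = 16);
  translate([315, 340, 0]) cylinder(h = 351, r = 16);
}
translate([525, 972, 0]) {
  translate([0, 0, 351]) cube([331, 356, 31]);
  translate([16, 16, 0]) cylinder(h = 351, r = 16);
  translate([315, 16, 0]) cylinder(h = 351, r = 16);
  translate([16, 340, 0]) cylinder(h = 351, r = 16);
  translate([315, 340, 0]) cylinder(h = 351, r = 16);
}
translate([-501, 223, 0]) {
  translate([0, 0, 351]) cube([331, 356, 31]);
  translate([16, 16, 0]) cylinder(h = 351, r = 16);
  translate([315, 16, 0]) cylinder(h = 351, r = 16);
  translate([16, 340, 0]) cylinder(h = 351, r = 16);
  translate([315, 340, 0]) cylinder(h = 351, r = 16);
}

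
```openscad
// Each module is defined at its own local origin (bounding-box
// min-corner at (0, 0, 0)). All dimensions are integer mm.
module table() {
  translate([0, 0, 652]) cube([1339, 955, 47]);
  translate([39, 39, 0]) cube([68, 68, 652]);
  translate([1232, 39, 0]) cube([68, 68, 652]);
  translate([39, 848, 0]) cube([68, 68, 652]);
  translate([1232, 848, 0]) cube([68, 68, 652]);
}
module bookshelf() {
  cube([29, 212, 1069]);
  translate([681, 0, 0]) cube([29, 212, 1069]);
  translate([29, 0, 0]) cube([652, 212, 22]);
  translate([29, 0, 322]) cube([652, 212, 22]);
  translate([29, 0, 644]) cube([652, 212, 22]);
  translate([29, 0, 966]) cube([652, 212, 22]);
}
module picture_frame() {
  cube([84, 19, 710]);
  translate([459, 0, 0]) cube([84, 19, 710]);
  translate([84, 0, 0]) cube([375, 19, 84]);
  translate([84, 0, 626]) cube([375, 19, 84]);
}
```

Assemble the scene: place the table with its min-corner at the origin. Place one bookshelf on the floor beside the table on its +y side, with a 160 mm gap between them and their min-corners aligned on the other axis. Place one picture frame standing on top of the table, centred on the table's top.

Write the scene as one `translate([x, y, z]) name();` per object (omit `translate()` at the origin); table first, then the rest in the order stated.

table();
translate([0, 1115, 0]) bookshelf();
translate([398, 468, 699]) picture_frame();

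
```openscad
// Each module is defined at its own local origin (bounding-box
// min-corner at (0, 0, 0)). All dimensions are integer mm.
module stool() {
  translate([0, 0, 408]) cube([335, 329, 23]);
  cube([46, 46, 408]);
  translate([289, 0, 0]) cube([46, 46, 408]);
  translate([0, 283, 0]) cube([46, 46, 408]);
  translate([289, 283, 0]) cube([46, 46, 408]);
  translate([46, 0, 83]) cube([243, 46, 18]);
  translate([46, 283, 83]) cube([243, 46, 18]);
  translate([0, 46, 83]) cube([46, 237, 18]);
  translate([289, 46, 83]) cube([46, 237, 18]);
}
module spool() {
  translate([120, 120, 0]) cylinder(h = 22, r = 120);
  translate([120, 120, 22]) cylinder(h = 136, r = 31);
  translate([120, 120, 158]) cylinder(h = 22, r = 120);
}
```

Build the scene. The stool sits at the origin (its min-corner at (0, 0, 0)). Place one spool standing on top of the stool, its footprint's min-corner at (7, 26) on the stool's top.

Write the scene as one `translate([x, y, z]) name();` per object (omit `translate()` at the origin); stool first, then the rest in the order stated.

stool();
translate([7, 26, 431]) spool();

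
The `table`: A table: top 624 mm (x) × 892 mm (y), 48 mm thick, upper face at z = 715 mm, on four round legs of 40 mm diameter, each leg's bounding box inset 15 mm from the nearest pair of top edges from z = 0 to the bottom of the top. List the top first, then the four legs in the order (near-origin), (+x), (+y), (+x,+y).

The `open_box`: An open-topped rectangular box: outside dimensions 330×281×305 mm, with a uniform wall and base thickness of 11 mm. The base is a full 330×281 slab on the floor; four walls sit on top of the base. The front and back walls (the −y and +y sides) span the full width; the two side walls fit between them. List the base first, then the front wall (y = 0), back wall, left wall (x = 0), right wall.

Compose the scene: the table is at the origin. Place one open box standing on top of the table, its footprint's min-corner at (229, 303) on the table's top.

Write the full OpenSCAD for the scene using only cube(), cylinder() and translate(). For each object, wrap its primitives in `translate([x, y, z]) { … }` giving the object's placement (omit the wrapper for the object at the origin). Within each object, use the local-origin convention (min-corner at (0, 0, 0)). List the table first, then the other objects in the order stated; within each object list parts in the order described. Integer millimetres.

translate([0, 0, 667]) cube([624, 892, 48]);
translate([35, 35, 0]) cylinder(h = 667, r = 20);
translate([589, 35, 0]) cylinder(h = 667, r = 20);
translate([35, 857, 0]) cylinder(h = 667, r = 20);
translate([589, 857, 0]) cylinder(h = 667, r = 20);
translate([229, 303, 715]) {
  cube([330, 281, 11]);
  translate([0, 0, 11]) cube([330, 11, 294]);
  translate([0, 270, 11]) cube([330, 11, 294]);
  translate([0, 11, 11]) cube([11, 259, 294]);
  translate([319, 11, 11]) cube([11, 259, 294]);
}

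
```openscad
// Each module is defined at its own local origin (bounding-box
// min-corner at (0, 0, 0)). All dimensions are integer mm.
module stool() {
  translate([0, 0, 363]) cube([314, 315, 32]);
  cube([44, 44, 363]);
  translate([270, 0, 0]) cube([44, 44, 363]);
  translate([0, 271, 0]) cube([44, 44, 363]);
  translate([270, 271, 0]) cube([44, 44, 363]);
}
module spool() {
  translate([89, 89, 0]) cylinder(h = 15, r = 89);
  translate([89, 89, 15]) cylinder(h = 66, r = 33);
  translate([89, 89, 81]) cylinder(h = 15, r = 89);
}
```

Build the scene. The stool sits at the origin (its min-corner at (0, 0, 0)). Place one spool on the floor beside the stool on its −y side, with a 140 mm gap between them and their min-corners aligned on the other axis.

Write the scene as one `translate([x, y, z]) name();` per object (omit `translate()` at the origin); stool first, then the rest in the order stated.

stool();
translate([0, -318, 0]) spool();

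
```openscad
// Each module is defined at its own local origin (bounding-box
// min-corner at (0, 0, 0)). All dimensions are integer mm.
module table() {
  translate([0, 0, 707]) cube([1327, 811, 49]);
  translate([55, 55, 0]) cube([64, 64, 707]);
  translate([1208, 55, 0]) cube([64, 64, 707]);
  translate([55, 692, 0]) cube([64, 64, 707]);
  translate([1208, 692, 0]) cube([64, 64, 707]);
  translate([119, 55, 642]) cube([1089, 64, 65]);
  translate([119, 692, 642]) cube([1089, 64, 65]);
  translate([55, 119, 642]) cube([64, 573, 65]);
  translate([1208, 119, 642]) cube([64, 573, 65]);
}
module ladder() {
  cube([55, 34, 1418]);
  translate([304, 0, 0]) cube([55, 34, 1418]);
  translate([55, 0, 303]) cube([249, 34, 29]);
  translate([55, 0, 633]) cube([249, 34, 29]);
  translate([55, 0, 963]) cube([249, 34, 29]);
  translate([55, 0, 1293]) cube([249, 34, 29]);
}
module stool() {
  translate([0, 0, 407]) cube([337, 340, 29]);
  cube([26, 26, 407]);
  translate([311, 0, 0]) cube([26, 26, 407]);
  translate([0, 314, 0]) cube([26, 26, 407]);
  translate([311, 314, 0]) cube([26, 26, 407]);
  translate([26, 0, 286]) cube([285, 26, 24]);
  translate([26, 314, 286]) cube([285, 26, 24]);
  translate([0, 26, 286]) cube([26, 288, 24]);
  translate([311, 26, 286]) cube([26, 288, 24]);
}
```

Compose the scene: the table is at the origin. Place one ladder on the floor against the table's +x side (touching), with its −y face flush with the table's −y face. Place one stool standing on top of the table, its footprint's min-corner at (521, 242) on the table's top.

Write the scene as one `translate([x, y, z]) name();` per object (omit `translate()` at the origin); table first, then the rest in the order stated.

table();
translate([1327, 0, 0]) ladder();
translate([521, 242, 756]) stool();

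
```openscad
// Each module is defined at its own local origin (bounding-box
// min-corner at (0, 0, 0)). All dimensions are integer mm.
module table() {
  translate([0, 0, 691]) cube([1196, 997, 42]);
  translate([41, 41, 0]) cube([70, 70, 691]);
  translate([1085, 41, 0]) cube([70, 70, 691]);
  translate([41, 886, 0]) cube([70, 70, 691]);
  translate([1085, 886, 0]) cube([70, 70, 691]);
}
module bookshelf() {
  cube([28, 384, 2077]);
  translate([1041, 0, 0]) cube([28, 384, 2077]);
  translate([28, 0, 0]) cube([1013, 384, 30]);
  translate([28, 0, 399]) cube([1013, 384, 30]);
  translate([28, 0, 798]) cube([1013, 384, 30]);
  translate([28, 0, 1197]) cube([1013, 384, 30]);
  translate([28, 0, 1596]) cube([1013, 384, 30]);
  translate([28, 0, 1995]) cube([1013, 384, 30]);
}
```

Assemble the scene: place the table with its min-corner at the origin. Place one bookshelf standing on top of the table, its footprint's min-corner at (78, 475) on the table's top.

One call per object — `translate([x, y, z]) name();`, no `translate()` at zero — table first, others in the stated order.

table();
translate([78, 475, 733]) bookshelf();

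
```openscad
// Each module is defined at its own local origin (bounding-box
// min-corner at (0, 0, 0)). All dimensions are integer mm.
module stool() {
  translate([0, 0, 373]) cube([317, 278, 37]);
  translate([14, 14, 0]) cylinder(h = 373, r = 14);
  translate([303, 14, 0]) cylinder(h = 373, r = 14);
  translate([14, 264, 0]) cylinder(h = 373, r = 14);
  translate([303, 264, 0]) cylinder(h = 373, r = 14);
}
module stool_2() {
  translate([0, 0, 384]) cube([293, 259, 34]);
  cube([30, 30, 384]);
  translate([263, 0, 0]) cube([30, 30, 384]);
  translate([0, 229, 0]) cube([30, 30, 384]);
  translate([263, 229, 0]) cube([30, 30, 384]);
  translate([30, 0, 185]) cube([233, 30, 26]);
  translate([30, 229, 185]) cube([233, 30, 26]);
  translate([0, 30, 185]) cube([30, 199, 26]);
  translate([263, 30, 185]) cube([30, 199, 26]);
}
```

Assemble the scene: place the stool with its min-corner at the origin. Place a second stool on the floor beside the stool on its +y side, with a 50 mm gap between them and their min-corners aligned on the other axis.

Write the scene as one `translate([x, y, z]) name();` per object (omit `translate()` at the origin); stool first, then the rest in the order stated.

stool();
translate([0, 328, 0]) stool_2();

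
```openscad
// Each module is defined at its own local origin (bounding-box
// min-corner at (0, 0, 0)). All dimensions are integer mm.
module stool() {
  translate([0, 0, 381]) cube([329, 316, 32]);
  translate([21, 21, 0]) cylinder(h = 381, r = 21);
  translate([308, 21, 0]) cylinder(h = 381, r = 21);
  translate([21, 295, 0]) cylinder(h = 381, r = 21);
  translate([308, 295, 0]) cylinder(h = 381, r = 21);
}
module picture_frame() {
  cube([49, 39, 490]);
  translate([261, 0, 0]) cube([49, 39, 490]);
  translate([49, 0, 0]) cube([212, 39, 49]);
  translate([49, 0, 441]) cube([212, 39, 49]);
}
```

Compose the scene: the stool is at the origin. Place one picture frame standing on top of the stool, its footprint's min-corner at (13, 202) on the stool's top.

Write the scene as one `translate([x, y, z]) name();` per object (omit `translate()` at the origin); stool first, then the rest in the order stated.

stool();
translate([13, 202, 413]) picture_frame();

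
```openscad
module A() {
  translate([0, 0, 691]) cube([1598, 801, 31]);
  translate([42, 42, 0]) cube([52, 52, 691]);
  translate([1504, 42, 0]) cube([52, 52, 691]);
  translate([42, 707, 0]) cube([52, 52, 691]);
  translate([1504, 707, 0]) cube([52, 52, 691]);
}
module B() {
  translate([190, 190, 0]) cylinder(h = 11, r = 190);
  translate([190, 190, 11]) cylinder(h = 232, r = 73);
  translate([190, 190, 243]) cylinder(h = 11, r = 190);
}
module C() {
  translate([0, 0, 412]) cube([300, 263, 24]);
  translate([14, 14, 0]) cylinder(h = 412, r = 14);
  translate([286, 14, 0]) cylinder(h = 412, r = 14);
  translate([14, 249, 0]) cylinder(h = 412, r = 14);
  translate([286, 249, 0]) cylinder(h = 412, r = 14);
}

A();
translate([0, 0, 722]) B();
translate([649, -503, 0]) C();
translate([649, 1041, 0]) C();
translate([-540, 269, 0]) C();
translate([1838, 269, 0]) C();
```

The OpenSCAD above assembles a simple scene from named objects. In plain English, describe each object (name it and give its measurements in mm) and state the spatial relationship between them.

A is a rectangular dining table. The top is 1598×801×31 mm with its upper surface at z = 722 mm. It stands on four 52×52 mm square legs, each inset 42 mm from the nearest pair of top edges, running from the floor to the underside of the top.

B is a spool: two coaxial disc flanges of radius 190 mm and thickness 11 mm, joined by a core cylinder of radius 73 mm and height 232 mm. The lower flange rests on z = 0 and the three cylinders share a vertical axis.

C is a four-legged stool. The seat is a 300×263×24 mm slab whose top surface is at z = 436 mm; four round legs, each 28 mm in diameter, run from the floor (z = 0) to the underside of the seat, each leg's axis is inset half a diameter from the nearest pair of seat edges (so the leg's bounding box is flush with the corner).

The spool is on top of the table. Four stools sit around the table at the −y, +y, −x, +x sides.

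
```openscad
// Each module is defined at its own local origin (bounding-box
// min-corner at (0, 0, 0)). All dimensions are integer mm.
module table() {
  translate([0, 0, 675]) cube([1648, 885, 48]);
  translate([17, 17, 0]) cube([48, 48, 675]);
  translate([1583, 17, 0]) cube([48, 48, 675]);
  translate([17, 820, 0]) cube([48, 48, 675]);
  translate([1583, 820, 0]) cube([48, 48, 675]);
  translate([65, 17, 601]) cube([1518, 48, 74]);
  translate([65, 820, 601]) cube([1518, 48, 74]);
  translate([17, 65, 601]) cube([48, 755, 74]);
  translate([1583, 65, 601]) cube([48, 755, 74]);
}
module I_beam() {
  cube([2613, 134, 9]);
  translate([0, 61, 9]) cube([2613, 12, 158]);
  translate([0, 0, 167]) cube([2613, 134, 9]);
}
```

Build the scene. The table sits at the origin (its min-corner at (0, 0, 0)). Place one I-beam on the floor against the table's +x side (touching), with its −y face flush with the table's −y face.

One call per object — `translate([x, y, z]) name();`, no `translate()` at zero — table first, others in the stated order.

table();
translate([1648, 0, 0]) I_beam();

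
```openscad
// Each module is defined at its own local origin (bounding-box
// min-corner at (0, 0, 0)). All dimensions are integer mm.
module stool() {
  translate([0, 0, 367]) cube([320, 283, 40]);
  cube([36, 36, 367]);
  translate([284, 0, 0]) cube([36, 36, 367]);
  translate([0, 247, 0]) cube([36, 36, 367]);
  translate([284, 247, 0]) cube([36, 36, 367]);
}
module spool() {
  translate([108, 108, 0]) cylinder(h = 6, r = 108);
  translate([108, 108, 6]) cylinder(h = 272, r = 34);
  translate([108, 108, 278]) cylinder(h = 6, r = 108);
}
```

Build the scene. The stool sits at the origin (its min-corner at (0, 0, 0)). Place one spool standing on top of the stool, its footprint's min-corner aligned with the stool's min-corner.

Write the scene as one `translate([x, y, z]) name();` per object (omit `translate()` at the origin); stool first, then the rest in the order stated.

stool();
translate([0, 0, 407]) spool();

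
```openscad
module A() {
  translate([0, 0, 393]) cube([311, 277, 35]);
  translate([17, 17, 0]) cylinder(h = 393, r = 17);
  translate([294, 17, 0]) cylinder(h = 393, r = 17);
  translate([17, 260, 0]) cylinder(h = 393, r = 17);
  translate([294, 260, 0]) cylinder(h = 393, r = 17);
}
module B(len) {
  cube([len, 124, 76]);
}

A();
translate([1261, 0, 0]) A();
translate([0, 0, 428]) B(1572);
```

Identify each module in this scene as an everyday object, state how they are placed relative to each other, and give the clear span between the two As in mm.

A is a stool. B is a beam. A beam spans the tops of two stools. The clear span between the two stools is 950 mm.

Second stool starts at x = 1261; first ends at x = 311; clear span = 1261 − 311 = 950 mm.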